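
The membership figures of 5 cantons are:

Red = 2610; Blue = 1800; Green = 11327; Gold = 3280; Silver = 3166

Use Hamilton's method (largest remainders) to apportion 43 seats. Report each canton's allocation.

The standard divisor is 22183/43 ≈ 515.884.
Standard quotas: Red 5.0593, Blue 3.4892, Green 21.9565, Gold 6.3580, Silver 6.1370.
Lower quotas: Red 5, Blue 3, Green 21, Gold 6, Silver 6 (sum 41, leaving 2 seats).
Remainders in descending order: Green 0.9565, Blue 0.4892, Gold 0.3580, Silver 0.1370, Red 0.0593.
The surplus seats go to Green, Blue.

Red 5, Blue 4, Green 22, Gold 6, Silver 6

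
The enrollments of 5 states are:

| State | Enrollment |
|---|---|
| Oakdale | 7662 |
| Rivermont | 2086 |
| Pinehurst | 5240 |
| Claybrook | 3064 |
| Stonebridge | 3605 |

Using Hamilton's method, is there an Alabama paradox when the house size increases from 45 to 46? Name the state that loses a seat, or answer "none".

none

At 45 seats: Oakdale 16, Rivermont 4, Pinehurst 11, Claybrook 6, Stonebridge 8.
At 46 seats: Oakdale 16, Rivermont 4, Pinehurst 11, Claybrook 7, Stonebridge 8.
No state's allocation decreased.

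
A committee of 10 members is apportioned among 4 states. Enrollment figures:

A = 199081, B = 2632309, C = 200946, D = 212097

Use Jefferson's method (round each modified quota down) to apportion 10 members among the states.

A 0, B 10, C 0, D 0

Standard divisor 3244433/10 ≈ 324443.3; standard quotas: A 0.614, B 8.113, C 0.619, D 0.654.
Rounding down gives 0, 8, 0, 0 = 8 seats, so the divisor must be adjusted.
With modified divisor 251300: modified quotas A 0.792, B 10.475, C 0.800, D 0.844.
Rounding down: A 0, B 10, C 0, D 0 (total 10).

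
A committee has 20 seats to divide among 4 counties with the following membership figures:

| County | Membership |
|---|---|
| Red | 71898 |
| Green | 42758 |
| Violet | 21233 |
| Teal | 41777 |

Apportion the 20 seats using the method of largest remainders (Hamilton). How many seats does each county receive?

Red=8, Green=5, Violet=2, Teal=5

Total 177666; standard divisor 177666/20 ≈ 8883.3.
Standard quotas: Red 8.0936, Green 4.8133, Violet 2.3902, Teal 4.7029.
Lower quotas: Red 8, Green 4, Violet 2, Teal 4 (sum 18, leaving 2 seats).
Remainders in descending order: Green 0.8133, Teal 0.7029, Violet 0.3902, Red 0.0936.
The surplus seats go to Green, Teal.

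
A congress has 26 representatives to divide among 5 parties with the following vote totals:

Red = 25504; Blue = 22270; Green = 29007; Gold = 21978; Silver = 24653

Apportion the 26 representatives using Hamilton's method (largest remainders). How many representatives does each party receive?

Standard divisor: 123412 ÷ 26 ≈ 4746.615.
Standard quotas: Red 5.3731, Blue 4.6918, Green 6.1111, Gold 4.6302, Silver 5.1938.
Lower quotas: Red 5, Blue 4, Green 6, Gold 4, Silver 5 (sum 24, leaving 2 seats).
Remainders in descending order: Blue 0.6918, Gold 0.6302, Red 0.3731, Silver 0.1938, Green 0.1111.
Largest remainders: Blue, Gold receive the extra seats.

Red 5, Blue 5, Green 6, Gold 5, Silver 5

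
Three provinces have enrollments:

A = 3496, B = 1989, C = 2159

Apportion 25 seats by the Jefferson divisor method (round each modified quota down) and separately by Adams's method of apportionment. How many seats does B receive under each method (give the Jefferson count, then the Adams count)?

6 and 7

Jefferson: A 12, B 6, C 7.
Adams: A 11, B 7, C 7.
B gets 6 under Jefferson and 7 under Adams.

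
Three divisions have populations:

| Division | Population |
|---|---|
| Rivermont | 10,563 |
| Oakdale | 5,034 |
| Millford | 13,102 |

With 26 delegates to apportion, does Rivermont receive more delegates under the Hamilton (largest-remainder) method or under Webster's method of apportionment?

Hamilton: Rivermont 10, Oakdale 4, Millford 12.
Webster: Rivermont 9, Oakdale 5, Millford 12.
Rivermont gets 10 under Hamilton and 9 under Webster.

Hamilton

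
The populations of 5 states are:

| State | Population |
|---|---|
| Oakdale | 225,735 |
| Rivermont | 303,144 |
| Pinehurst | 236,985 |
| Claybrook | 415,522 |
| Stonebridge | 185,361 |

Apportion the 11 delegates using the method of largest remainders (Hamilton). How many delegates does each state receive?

Oakdale 2, Rivermont 2, Pinehurst 2, Claybrook 3, Stonebridge 2

Standard divisor: 1366747 ÷ 11 ≈ 124249.727.
Standard quotas: Oakdale 1.8168, Rivermont 2.4398, Pinehurst 1.9073, Claybrook 3.3442, Stonebridge 1.4918.
Lower quotas: Oakdale 1, Rivermont 2, Pinehurst 1, Claybrook 3, Stonebridge 1 (sum 8, leaving 3 seats).
Remainders in descending order: Pinehurst 0.9073, Oakdale 0.8168, Stonebridge 0.4918, Rivermont 0.4398, Claybrook 0.3442.
The surplus seats go to Pinehurst, Oakdale, Stonebridge.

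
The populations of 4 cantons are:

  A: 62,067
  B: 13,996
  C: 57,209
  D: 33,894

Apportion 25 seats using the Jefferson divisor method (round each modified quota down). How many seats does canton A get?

9

Standard divisor 167166/25 ≈ 6686.64; standard quotas: A 9.282, B 2.093, C 8.556, D 5.069.
Rounding down gives 9, 2, 8, 5 = 24 seats, so the divisor must be adjusted.
With modified divisor 6300: modified quotas A 9.852, B 2.222, C 9.081, D 5.380.
Rounding down: A 9, B 2, C 9, D 5 (total 25).
A receives 9.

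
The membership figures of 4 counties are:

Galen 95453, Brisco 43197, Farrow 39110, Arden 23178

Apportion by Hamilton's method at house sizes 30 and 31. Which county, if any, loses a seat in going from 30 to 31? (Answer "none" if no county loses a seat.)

At 30 seats: Galen 14, Brisco 6, Farrow 6, Arden 4.
At 31 seats: Galen 15, Brisco 7, Farrow 6, Arden 3.
Arden drops from 4 to 3.

Arden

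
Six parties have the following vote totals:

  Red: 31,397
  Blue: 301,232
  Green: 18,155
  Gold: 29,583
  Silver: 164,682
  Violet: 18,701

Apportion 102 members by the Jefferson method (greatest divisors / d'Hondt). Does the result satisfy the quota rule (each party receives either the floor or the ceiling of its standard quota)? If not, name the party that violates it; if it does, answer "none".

Standard quotas: Red 5.681, Blue 54.502, Green 3.285, Gold 5.352, Silver 29.796, Violet 3.384.
Jefferson allocation: Red 5, Blue 56, Green 3, Gold 5, Silver 30, Violet 3.
Blue has quota 54.502 (lower 54, upper 55) but receives 56 — outside the quota interval.

Blue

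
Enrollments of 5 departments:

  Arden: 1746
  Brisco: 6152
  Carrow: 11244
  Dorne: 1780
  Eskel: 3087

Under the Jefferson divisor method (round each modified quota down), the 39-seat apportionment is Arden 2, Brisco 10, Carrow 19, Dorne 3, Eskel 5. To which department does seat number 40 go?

Arden

Priority for the next seat is population ÷ (current seats + 1).
Priorities: Arden 582.000, Brisco 559.273, Carrow 562.200, Dorne 445.000, Eskel 514.500.
Highest priority: Arden.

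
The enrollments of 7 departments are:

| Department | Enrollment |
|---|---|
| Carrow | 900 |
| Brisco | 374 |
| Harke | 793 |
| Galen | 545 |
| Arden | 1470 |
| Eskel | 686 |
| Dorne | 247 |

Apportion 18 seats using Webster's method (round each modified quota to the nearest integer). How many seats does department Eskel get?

Standard divisor 5015/18 ≈ 278.611; standard quotas: Carrow 3.230, Brisco 1.342, Harke 2.846, Galen 1.956, Arden 5.276, Eskel 2.462, Dorne 0.887.
Rounding to the nearest integer gives 3, 1, 3, 2, 5, 2, 1 = 17 seats, so the divisor must be adjusted.
With modified divisor 270: modified quotas Carrow 3.333, Brisco 1.385, Harke 2.937, Galen 2.019, Arden 5.444, Eskel 2.541, Dorne 0.915.
Rounding to the nearest integer: Carrow 3, Brisco 1, Harke 3, Galen 2, Arden 5, Eskel 3, Dorne 1 (total 18).
Eskel receives 3.

3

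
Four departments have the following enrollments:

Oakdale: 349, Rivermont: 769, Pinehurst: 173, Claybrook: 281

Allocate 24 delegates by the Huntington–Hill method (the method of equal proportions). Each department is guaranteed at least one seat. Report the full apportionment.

Oakdale=5, Rivermont=12, Pinehurst=3, Claybrook=4

With divisor 65: modified quotas Oakdale 5.369, Rivermont 11.831, Pinehurst 2.662, Claybrook 4.323.
Geometric-mean thresholds: Oakdale √(5·6)=5.477, Rivermont √(11·12)=11.489, Pinehurst √(2·3)=2.449, Claybrook √(4·5)=4.472.
Each quota rounded against its threshold gives Oakdale 5, Rivermont 12, Pinehurst 3, Claybrook 4 (total 24).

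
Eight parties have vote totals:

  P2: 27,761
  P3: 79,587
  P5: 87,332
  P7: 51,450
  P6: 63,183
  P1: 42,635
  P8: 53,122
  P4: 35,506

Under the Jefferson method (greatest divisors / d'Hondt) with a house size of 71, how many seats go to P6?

10

Standard divisor 440576/71 ≈ 6205.296; standard quotas: P2 4.474, P3 12.826, P5 14.074, P7 8.291, P6 10.182, P1 6.871, P8 8.561, P4 5.722.
Rounding down gives 4, 12, 14, 8, 10, 6, 8, 5 = 67 seats, so the divisor must be adjusted.
With modified divisor 5860: modified quotas P2 4.737, P3 13.581, P5 14.903, P7 8.780, P6 10.782, P1 7.276, P8 9.065, P4 6.059.
Rounding down: P2 4, P3 13, P5 14, P7 8, P6 10, P1 7, P8 9, P4 6 (total 71).
P6 receives 10.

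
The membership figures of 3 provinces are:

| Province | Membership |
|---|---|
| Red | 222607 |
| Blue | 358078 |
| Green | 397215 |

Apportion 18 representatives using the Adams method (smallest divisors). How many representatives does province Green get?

7

Standard divisor 977900/18 ≈ 54327.778; standard quotas: Red 4.097, Blue 6.591, Green 7.311.
Rounding up gives 5, 7, 8 = 20 seats, so the divisor must be adjusted.
With modified divisor 58200: modified quotas Red 3.825, Blue 6.153, Green 6.825.
Rounding up: Red 4, Blue 7, Green 7 (total 18).
Green receives 7.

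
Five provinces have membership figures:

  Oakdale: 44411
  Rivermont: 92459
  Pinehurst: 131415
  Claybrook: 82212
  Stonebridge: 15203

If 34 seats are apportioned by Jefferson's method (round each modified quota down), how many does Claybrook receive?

8

Standard divisor 365700/34 ≈ 10755.882; standard quotas: Oakdale 4.129, Rivermont 8.596, Pinehurst 12.218, Claybrook 7.643, Stonebridge 1.413.
Rounding down gives 4, 8, 12, 7, 1 = 32 seats, so the divisor must be adjusted.
With modified divisor 10200: modified quotas Oakdale 4.354, Rivermont 9.065, Pinehurst 12.884, Claybrook 8.060, Stonebridge 1.490.
Rounding down: Oakdale 4, Rivermont 9, Pinehurst 12, Claybrook 8, Stonebridge 1 (total 34).
Claybrook receives 8.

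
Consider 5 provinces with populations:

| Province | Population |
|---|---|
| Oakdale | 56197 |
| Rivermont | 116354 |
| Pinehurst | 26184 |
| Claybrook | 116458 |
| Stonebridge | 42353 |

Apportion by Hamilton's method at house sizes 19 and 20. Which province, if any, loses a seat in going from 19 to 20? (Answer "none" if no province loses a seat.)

At 19 seats: Oakdale 3, Rivermont 6, Pinehurst 2, Claybrook 6, Stonebridge 2.
At 20 seats: Oakdale 3, Rivermont 7, Pinehurst 1, Claybrook 7, Stonebridge 2.
Pinehurst drops from 2 to 1.

Pinehurst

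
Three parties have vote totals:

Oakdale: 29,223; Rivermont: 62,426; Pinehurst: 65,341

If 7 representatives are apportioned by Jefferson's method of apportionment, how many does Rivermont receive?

Standard divisor 156990/7 ≈ 22427.143; standard quotas: Oakdale 1.303, Rivermont 2.784, Pinehurst 2.913.
Rounding down gives 1, 2, 2 = 5 seats, so the divisor must be adjusted.
With modified divisor 18600: modified quotas Oakdale 1.571, Rivermont 3.356, Pinehurst 3.513.
Rounding down: Oakdale 1, Rivermont 3, Pinehurst 3 (total 7).
Rivermont receives 3.

3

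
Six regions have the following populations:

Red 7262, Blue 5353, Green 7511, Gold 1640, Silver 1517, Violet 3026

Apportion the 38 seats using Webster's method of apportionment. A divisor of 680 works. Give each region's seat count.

With modified divisor 680: modified quotas Red 10.679, Blue 7.872, Green 11.046, Gold 2.412, Silver 2.231, Violet 4.450.
Rounding to the nearest integer: Red 11, Blue 8, Green 11, Gold 2, Silver 2, Violet 4 (total 38).

Red 11; Blue 8; Green 11; Gold 2; Silver 2; Violet 4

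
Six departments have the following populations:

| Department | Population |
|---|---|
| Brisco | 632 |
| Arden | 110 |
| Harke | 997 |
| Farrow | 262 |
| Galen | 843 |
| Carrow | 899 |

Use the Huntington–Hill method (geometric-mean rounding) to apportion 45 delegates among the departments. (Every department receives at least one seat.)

With divisor 82: modified quotas Brisco 7.707, Arden 1.341, Harke 12.159, Farrow 3.195, Galen 10.280, Carrow 10.963.
Geometric-mean thresholds: Brisco √(7·8)=7.483, Arden √(1·2)=1.414, Harke √(12·13)=12.490, Farrow √(3·4)=3.464, Galen √(10·11)=10.488, Carrow √(10·11)=10.488.
Each quota rounded against its threshold gives Brisco 8, Arden 1, Harke 12, Farrow 3, Galen 10, Carrow 11 (total 45).

Brisco 8, Arden 1, Harke 12, Farrow 3, Galen 10, Carrow 11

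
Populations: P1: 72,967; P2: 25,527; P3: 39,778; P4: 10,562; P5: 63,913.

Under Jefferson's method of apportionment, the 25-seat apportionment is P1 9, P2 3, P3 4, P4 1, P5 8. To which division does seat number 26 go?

Priority for the next seat is population ÷ (current seats + 1).
Priorities: P1 7296.700, P2 6381.750, P3 7955.600, P4 5281.000, P5 7101.444.
Highest priority: P3.

P3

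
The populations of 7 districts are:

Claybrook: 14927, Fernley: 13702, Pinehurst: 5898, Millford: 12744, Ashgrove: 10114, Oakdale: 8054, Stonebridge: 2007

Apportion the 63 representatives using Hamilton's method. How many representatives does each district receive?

The standard divisor is 67446/63 ≈ 1070.571.
Standard quotas: Claybrook 13.9430, Fernley 12.7988, Pinehurst 5.5092, Millford 11.9039, Ashgrove 9.4473, Oakdale 7.5231, Stonebridge 1.8747.
Lower quotas: Claybrook 13, Fernley 12, Pinehurst 5, Millford 11, Ashgrove 9, Oakdale 7, Stonebridge 1 (sum 58, leaving 5 seats).
Remainders in descending order: Claybrook 0.9430, Millford 0.9039, Stonebridge 0.8747, Fernley 0.7988, Oakdale 0.5231, Pinehurst 0.5092, Ashgrove 0.4473.
Largest remainders: Claybrook, Millford, Stonebridge, Fernley, Oakdale receive the extra seats.

Claybrook: 14, Fernley: 13, Pinehurst: 5, Millford: 12, Ashgrove: 9, Oakdale: 8, Stonebridge: 2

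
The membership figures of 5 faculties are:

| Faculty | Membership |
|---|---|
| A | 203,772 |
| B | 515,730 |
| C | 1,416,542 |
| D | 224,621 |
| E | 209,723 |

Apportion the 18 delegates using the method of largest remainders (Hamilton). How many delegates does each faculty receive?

Total 2570388; standard divisor 2570388/18 ≈ 142799.333.
Standard quotas: A 1.4270, B 3.6116, C 9.9198, D 1.5730, E 1.4687.
Lower quotas: A 1, B 3, C 9, D 1, E 1 (sum 15, leaving 3 seats).
Remainders in descending order: C 0.9198, B 0.6116, D 0.5730, E 0.4687, A 0.4270.
The surplus seats go to C, B, D.

A 1; B 4; C 10; D 2; E 1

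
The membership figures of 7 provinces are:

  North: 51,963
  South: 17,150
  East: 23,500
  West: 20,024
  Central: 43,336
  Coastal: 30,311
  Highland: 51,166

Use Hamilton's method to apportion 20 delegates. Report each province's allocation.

North: 4, South: 1, East: 2, West: 2, Central: 4, Coastal: 3, Highland: 4

The standard divisor is 237450/20 ≈ 11872.5.
Standard quotas: North 4.3768, South 1.4445, East 1.9794, West 1.6866, Central 3.6501, Coastal 2.5530, Highland 4.3096.
Lower quotas: North 4, South 1, East 1, West 1, Central 3, Coastal 2, Highland 4 (sum 16, leaving 4 seats).
Remainders in descending order: East 0.9794, West 0.6866, Central 0.6501, Coastal 0.5530, South 0.4445, North 0.3768, Highland 0.3096.
The surplus seats go to East, West, Central, Coastal.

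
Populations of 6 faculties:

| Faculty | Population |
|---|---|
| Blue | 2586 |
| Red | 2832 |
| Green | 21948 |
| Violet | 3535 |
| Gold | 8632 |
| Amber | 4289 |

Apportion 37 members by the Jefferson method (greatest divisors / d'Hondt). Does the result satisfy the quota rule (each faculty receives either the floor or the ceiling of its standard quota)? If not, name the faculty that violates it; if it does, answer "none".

Standard quotas: Blue 2.183, Red 2.391, Green 18.531, Violet 2.985, Gold 7.288, Amber 3.621.
Jefferson allocation: Blue 2, Red 2, Green 20, Violet 3, Gold 7, Amber 3.
Green has quota 18.531 (lower 18, upper 19) but receives 20 — outside the quota interval.

Green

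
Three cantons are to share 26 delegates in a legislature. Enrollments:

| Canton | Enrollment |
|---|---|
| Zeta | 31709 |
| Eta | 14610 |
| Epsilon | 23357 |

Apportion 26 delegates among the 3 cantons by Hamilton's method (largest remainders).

Zeta 12, Eta 5, Epsilon 9

The standard divisor is 69676/26 ≈ 2679.846.
Standard quotas: Zeta 11.8324, Eta 5.4518, Epsilon 8.7158.
Lower quotas: Zeta 11, Eta 5, Epsilon 8 (sum 24, leaving 2 seats).
Remainders in descending order: Zeta 0.8324, Epsilon 0.7158, Eta 0.4518.
Largest remainders: Zeta, Epsilon receive the extra seats.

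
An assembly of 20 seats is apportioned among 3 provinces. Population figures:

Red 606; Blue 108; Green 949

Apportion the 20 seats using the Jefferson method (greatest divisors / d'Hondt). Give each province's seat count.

Standard divisor 1663/20 ≈ 83.15; standard quotas: Red 7.288, Blue 1.299, Green 11.413.
Rounding down gives 7, 1, 11 = 19 seats, so the divisor must be adjusted.
With modified divisor 77: modified quotas Red 7.870, Blue 1.403, Green 12.325.
Rounding down: Red 7, Blue 1, Green 12 (total 20).

Red=7, Blue=1, Green=12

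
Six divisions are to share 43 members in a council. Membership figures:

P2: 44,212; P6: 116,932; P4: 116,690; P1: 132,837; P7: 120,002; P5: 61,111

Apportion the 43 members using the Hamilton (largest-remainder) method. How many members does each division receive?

Total 591784; standard divisor 591784/43 ≈ 13762.419.
Standard quotas: P2 3.2125, P6 8.4965, P4 8.4789, P1 9.6522, P7 8.7195, P5 4.4404.
Lower quotas: P2 3, P6 8, P4 8, P1 9, P7 8, P5 4 (sum 40, leaving 3 seats).
Remainders in descending order: P7 0.7195, P1 0.6522, P6 0.4965, P4 0.4789, P5 0.4404, P2 0.2125.
Largest remainders: P7, P1, P6 receive the extra seats.

P2: 3, P6: 9, P4: 8, P1: 10, P7: 9, P5: 4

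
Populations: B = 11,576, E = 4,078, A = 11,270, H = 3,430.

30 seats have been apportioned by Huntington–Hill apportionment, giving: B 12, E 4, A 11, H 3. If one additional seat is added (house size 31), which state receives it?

H

Priority for the next seat is population ÷ (√(s·(s+1))).
Priorities: B 926.822, E 911.869, A 980.928, H 990.156.
Highest priority: H.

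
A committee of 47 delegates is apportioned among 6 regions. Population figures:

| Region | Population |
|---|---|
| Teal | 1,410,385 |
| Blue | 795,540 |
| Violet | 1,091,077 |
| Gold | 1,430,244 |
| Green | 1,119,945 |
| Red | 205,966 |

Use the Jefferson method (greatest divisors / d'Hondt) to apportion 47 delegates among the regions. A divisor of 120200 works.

With modified divisor 120200: modified quotas Teal 11.734, Blue 6.618, Violet 9.077, Gold 11.899, Green 9.317, Red 1.714.
Rounding down: Teal 11, Blue 6, Violet 9, Gold 11, Green 9, Red 1 (total 47).

Teal 11, Blue 6, Violet 9, Gold 11, Green 9, Red 1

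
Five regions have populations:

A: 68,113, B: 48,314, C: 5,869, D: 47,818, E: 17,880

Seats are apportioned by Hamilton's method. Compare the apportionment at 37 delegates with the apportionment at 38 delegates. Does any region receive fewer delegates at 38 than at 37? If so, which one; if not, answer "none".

At 37 seats: A 13, B 10, C 1, D 9, E 4.
At 38 seats: A 14, B 10, C 1, D 10, E 3.
E drops from 4 to 3.

E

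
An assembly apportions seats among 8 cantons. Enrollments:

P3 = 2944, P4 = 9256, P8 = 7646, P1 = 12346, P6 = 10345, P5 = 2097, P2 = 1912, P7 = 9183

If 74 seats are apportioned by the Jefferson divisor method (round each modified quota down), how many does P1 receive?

Standard divisor 55729/74 ≈ 753.095; standard quotas: P3 3.909, P4 12.291, P8 10.153, P1 16.394, P6 13.737, P5 2.785, P2 2.539, P7 12.194.
Rounding down gives 3, 12, 10, 16, 13, 2, 2, 12 = 70 seats, so the divisor must be adjusted.
With modified divisor 710: modified quotas P3 4.146, P4 13.037, P8 10.769, P1 17.389, P6 14.570, P5 2.954, P2 2.693, P7 12.934.
Rounding down: P3 4, P4 13, P8 10, P1 17, P6 14, P5 2, P2 2, P7 12 (total 74).
P1 receives 17.

17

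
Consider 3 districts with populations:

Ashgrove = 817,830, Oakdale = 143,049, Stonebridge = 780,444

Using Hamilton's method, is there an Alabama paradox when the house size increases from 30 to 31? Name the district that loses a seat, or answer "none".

At 30 seats: Ashgrove 14, Oakdale 3, Stonebridge 13.
At 31 seats: Ashgrove 15, Oakdale 2, Stonebridge 14.
Oakdale drops from 3 to 2.

Oakdale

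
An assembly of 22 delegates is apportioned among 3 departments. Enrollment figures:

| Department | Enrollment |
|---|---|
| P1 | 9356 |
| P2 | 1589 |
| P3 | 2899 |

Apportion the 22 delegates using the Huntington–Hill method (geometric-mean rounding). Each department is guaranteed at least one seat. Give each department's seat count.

P1 14, P2 3, P3 5

With divisor 647: modified quotas P1 14.461, P2 2.456, P3 4.481.
Geometric-mean thresholds: P1 √(14·15)=14.491, P2 √(2·3)=2.449, P3 √(4·5)=4.472.
Each quota rounded against its threshold gives P1 14, P2 3, P3 5 (total 22).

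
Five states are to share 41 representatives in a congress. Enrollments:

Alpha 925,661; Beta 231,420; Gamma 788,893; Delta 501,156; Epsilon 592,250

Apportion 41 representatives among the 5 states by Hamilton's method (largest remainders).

Alpha 12, Beta 3, Gamma 11, Delta 7, Epsilon 8

Standard divisor: 3039380 ÷ 41 ≈ 74131.22.
Standard quotas: Alpha 12.4868, Beta 3.1218, Gamma 10.6418, Delta 6.7604, Epsilon 7.9892.
Lower quotas: Alpha 12, Beta 3, Gamma 10, Delta 6, Epsilon 7 (sum 38, leaving 3 seats).
Remainders in descending order: Epsilon 0.9892, Delta 0.7604, Gamma 0.6418, Alpha 0.4868, Beta 0.1218.
Largest remainders: Epsilon, Delta, Gamma receive the extra seats.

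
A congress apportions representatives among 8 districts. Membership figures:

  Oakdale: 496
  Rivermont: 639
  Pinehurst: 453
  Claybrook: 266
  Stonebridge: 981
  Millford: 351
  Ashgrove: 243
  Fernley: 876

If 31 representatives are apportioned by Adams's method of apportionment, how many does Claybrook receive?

Standard divisor 4305/31 ≈ 138.871; standard quotas: Oakdale 3.572, Rivermont 4.601, Pinehurst 3.262, Claybrook 1.915, Stonebridge 7.064, Millford 2.528, Ashgrove 1.750, Fernley 6.308.
Rounding up gives 4, 5, 4, 2, 8, 3, 2, 7 = 35 seats, so the divisor must be adjusted.
With modified divisor 162: modified quotas Oakdale 3.062, Rivermont 3.944, Pinehurst 2.796, Claybrook 1.642, Stonebridge 6.056, Millford 2.167, Ashgrove 1.500, Fernley 5.407.
Rounding up: Oakdale 4, Rivermont 4, Pinehurst 3, Claybrook 2, Stonebridge 7, Millford 3, Ashgrove 2, Fernley 6 (total 31).
Claybrook receives 2.

2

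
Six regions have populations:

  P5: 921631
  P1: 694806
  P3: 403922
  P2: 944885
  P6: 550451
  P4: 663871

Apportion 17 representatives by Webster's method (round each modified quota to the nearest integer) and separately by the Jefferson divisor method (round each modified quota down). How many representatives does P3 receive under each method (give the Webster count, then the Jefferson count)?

Webster: P5 3, P1 3, P3 2, P2 4, P6 2, P4 3.
Jefferson: P5 4, P1 3, P3 1, P2 4, P6 2, P4 3.
P3 gets 2 under Webster and 1 under Jefferson.

2 and 1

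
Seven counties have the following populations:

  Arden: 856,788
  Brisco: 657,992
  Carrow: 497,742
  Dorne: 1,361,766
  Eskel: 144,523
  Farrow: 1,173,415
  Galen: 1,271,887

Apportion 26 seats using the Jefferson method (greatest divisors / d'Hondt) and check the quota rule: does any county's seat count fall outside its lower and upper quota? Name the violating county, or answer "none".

Standard quotas: Arden 3.735, Brisco 2.868, Carrow 2.170, Dorne 5.936, Eskel 0.630, Farrow 5.115, Galen 5.545.
Jefferson allocation: Arden 4, Brisco 3, Carrow 2, Dorne 6, Eskel 0, Farrow 5, Galen 6.
Every allocation lies between the lower and upper quota.

none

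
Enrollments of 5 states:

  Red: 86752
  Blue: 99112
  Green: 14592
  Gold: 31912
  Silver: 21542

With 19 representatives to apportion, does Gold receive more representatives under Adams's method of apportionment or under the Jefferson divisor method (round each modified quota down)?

Adams

Adams: Red 6, Blue 7, Green 1, Gold 3, Silver 2.
Jefferson: Red 7, Blue 8, Green 1, Gold 2, Silver 1.
Gold gets 3 under Adams and 2 under Jefferson.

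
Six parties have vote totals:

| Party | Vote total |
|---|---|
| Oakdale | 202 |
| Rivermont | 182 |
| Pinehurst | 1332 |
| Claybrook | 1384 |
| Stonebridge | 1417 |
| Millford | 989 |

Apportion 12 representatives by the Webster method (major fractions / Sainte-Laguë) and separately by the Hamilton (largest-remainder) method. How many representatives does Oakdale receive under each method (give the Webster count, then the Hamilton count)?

0 and 1

Webster: Oakdale 0, Rivermont 0, Pinehurst 3, Claybrook 3, Stonebridge 4, Millford 2.
Hamilton: Oakdale 1, Rivermont 0, Pinehurst 3, Claybrook 3, Stonebridge 3, Millford 2.
Oakdale gets 0 under Webster and 1 under Hamilton.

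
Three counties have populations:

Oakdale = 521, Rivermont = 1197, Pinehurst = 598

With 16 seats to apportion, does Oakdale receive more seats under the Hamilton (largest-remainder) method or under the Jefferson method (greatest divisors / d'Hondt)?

Hamilton

Hamilton: Oakdale 4, Rivermont 8, Pinehurst 4.
Jefferson: Oakdale 3, Rivermont 9, Pinehurst 4.
Oakdale gets 4 under Hamilton and 3 under Jefferson.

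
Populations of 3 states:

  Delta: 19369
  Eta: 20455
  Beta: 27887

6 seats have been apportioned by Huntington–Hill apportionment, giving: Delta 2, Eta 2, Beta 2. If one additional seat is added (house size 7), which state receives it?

Priority for the next seat is population ÷ (√(s·(s+1))).
Priorities: Delta 7907.361, Eta 8350.719, Beta 11384.820.
Highest priority: Beta.

Beta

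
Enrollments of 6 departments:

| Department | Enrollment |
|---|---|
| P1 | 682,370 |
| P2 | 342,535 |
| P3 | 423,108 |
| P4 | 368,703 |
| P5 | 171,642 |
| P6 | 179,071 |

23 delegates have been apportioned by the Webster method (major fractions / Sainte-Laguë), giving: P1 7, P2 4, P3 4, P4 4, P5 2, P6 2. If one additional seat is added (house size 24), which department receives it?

P3

Priority for the next seat is population ÷ (current seats + 0.5).
Priorities: P1 90982.667, P2 76118.889, P3 94024.000, P4 81934.000, P5 68656.800, P6 71628.400.
Highest priority: P3.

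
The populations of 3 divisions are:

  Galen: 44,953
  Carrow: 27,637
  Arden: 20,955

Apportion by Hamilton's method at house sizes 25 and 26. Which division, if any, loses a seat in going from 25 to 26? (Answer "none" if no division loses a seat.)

At 25 seats: Galen 12, Carrow 7, Arden 6.
At 26 seats: Galen 12, Carrow 8, Arden 6.
No division's allocation decreased.

none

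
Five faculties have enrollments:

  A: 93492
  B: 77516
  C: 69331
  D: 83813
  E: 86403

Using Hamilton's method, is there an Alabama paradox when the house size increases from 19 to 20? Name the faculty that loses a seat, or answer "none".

none

At 19 seats: A 4, B 4, C 3, D 4, E 4.
At 20 seats: A 5, B 4, C 3, D 4, E 4.
No faculty's allocation decreased.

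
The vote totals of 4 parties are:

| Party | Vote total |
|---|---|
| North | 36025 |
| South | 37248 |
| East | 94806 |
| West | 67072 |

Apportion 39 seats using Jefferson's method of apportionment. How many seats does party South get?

Standard divisor 235151/39 ≈ 6029.513; standard quotas: North 5.975, South 6.178, East 15.724, West 11.124.
Rounding down gives 5, 6, 15, 11 = 37 seats, so the divisor must be adjusted.
With modified divisor 5800: modified quotas North 6.211, South 6.422, East 16.346, West 11.564.
Rounding down: North 6, South 6, East 16, West 11 (total 39).
South receives 6.

6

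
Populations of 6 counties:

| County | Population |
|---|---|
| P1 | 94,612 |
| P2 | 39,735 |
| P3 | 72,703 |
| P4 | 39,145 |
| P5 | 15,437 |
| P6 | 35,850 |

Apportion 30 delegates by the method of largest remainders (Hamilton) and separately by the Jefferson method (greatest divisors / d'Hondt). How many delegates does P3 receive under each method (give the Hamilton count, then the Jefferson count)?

Hamilton: P1 9, P2 4, P3 7, P4 4, P5 2, P6 4.
Jefferson: P1 10, P2 4, P3 8, P4 4, P5 1, P6 3.
P3 gets 7 under Hamilton and 8 under Jefferson.

7 and 8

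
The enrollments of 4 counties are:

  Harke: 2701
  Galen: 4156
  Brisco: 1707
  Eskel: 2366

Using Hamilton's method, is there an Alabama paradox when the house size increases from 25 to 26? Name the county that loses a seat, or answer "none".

none

At 25 seats: Harke 6, Galen 10, Brisco 4, Eskel 5.
At 26 seats: Harke 6, Galen 10, Brisco 4, Eskel 6.
No county's allocation decreased.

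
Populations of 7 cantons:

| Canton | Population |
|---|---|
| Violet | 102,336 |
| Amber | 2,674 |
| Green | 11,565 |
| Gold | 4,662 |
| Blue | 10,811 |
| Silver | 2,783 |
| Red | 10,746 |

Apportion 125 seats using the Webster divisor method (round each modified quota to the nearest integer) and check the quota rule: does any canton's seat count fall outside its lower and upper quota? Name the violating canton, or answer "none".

Violet

Standard quotas: Violet 87.871, Amber 2.296, Green 9.930, Gold 4.003, Blue 9.283, Silver 2.390, Red 9.227.
Webster allocation: Violet 89, Amber 2, Green 10, Gold 4, Blue 9, Silver 2, Red 9.
Violet has quota 87.871 (lower 87, upper 88) but receives 89 — outside the quota interval.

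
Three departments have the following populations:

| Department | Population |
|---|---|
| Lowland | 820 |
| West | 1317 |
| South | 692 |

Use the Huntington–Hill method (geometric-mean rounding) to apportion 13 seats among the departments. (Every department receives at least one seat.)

Lowland 4, West 6, South 3

With divisor 220: modified quotas Lowland 3.727, West 5.986, South 3.145.
Geometric-mean thresholds: Lowland √(3·4)=3.464, West √(5·6)=5.477, South √(3·4)=3.464.
Each quota rounded against its threshold gives Lowland 4, West 6, South 3 (total 13).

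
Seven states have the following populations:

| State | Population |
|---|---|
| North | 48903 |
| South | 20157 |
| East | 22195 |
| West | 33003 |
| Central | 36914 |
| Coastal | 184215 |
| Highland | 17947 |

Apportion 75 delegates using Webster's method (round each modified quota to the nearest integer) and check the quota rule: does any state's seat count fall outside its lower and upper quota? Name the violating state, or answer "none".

Coastal

Standard quotas: North 10.095, South 4.161, East 4.582, West 6.813, Central 7.620, Coastal 38.026, Highland 3.705.
Webster allocation: North 10, South 4, East 5, West 7, Central 8, Coastal 37, Highland 4.
Coastal has quota 38.026 (lower 38, upper 39) but receives 37 — outside the quota interval.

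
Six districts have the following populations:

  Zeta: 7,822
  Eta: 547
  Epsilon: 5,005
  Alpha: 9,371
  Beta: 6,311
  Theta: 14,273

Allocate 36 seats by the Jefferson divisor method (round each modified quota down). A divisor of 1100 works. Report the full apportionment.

With modified divisor 1100: modified quotas Zeta 7.111, Eta 0.497, Epsilon 4.550, Alpha 8.519, Beta 5.737, Theta 12.975.
Rounding down: Zeta 7, Eta 0, Epsilon 4, Alpha 8, Beta 5, Theta 12 (total 36).

Zeta=7, Eta=0, Epsilon=4, Alpha=8, Beta=5, Theta=12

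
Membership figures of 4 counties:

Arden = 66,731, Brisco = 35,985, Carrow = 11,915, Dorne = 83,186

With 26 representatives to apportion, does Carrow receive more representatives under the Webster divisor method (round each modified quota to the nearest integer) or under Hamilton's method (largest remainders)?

Webster

Webster: Arden 8, Brisco 5, Carrow 2, Dorne 11.
Hamilton: Arden 9, Brisco 5, Carrow 1, Dorne 11.
Carrow gets 2 under Webster and 1 under Hamilton.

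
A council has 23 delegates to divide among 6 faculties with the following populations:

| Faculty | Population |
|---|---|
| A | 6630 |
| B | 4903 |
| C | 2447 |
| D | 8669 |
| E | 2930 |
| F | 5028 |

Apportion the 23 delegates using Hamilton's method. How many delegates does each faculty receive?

Standard divisor: 30607 ÷ 23 ≈ 1330.739.
Standard quotas: A 4.9822, B 3.6844, C 1.8388, D 6.5144, E 2.2018, F 3.7784.
Lower quotas: A 4, B 3, C 1, D 6, E 2, F 3 (sum 19, leaving 4 seats).
Remainders in descending order: A 0.9822, C 0.8388, F 0.7784, B 0.6844, D 0.5144, E 0.2018.
Largest remainders: A, C, F, B receive the extra seats.

A=5, B=4, C=2, D=6, E=2, F=4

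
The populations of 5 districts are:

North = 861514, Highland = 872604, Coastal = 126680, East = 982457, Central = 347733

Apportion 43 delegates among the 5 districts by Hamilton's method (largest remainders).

North=11, Highland=12, Coastal=2, East=13, Central=5

Total 3190988; standard divisor 3190988/43 ≈ 74209.023.
Standard quotas: North 11.6093, Highland 11.7587, Coastal 1.7071, East 13.2391, Central 4.6859.
Lower quotas: North 11, Highland 11, Coastal 1, East 13, Central 4 (sum 40, leaving 3 seats).
Remainders in descending order: Highland 0.7587, Coastal 0.7071, Central 0.6859, North 0.6093, East 0.2391.
Largest remainders: Highland, Coastal, Central receive the extra seats.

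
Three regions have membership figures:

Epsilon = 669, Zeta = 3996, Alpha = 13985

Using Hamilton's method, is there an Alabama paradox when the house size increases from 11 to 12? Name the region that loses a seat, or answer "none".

Epsilon

At 11 seats: Epsilon 1, Zeta 2, Alpha 8.
At 12 seats: Epsilon 0, Zeta 3, Alpha 9.
Epsilon drops from 1 to 0.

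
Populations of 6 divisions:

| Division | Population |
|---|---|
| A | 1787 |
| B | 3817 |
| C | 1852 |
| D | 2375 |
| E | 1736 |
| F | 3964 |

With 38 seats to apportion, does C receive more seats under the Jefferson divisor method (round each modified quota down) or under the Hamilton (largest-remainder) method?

Hamilton

Jefferson: A 4, B 10, C 4, D 6, E 4, F 10.
Hamilton: A 4, B 9, C 5, D 6, E 4, F 10.
C gets 4 under Jefferson and 5 under Hamilton.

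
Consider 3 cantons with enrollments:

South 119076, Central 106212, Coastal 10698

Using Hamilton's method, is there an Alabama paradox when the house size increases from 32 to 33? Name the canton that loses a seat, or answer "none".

Coastal

At 32 seats: South 16, Central 14, Coastal 2.
At 33 seats: South 17, Central 15, Coastal 1.
Coastal drops from 2 to 1.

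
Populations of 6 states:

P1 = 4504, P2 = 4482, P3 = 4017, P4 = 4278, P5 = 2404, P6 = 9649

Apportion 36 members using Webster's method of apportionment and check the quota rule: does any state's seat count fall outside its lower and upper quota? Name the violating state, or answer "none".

none

Standard quotas: P1 5.528, P2 5.501, P3 4.930, P4 5.250, P5 2.950, P6 11.842.
Webster allocation: P1 6, P2 5, P3 5, P4 5, P5 3, P6 12.
Every allocation lies between the lower and upper quota.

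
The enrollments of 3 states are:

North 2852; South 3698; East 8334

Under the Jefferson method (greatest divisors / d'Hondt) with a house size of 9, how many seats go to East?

Standard divisor 14884/9 ≈ 1653.778; standard quotas: North 1.725, South 2.236, East 5.039.
Rounding down gives 1, 2, 5 = 8 seats, so the divisor must be adjusted.
With modified divisor 1400: modified quotas North 2.037, South 2.641, East 5.953.
Rounding down: North 2, South 2, East 5 (total 9).
East receives 5.

5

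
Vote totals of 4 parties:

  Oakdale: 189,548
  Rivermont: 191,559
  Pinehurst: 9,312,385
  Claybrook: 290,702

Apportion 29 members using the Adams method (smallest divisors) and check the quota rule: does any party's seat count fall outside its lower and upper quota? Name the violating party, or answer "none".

Pinehurst

Standard quotas: Oakdale 0.551, Rivermont 0.556, Pinehurst 27.049, Claybrook 0.844.
Adams allocation: Oakdale 1, Rivermont 1, Pinehurst 26, Claybrook 1.
Pinehurst has quota 27.049 (lower 27, upper 28) but receives 26 — outside the quota interval.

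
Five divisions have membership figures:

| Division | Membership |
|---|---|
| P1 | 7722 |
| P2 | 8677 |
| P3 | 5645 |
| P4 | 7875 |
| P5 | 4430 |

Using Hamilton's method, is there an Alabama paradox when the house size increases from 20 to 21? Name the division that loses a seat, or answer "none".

At 20 seats: P1 4, P2 5, P3 3, P4 5, P5 3.
At 21 seats: P1 5, P2 5, P3 3, P4 5, P5 3.
No division's allocation decreased.

none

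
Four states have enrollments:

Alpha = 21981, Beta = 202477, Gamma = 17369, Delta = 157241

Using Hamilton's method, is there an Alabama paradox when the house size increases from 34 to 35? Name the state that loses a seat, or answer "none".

At 34 seats: Alpha 2, Beta 17, Gamma 2, Delta 13.
At 35 seats: Alpha 2, Beta 18, Gamma 1, Delta 14.
Gamma drops from 2 to 1.

Gamma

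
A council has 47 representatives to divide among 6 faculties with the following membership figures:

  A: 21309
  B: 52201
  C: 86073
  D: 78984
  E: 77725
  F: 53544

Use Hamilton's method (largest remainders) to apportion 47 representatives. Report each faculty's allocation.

Total 369836; standard divisor 369836/47 ≈ 7868.851.
Standard quotas: A 2.7080, B 6.6339, C 10.9384, D 10.0376, E 9.8776, F 6.8046.
Lower quotas: A 2, B 6, C 10, D 10, E 9, F 6 (sum 43, leaving 4 seats).
Remainders in descending order: C 0.9384, E 0.8776, F 0.8046, A 0.7080, B 0.6339, D 0.0376.
The surplus seats go to C, E, F, A.

A=3, B=6, C=11, D=10, E=10, F=7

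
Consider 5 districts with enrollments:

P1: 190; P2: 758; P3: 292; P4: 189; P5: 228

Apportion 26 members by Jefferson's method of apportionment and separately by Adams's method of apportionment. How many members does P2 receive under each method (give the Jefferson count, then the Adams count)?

Jefferson: P1 3, P2 12, P3 5, P4 3, P5 3.
Adams: P1 3, P2 11, P3 5, P4 3, P5 4.
P2 gets 12 under Jefferson and 11 under Adams.

12 and 11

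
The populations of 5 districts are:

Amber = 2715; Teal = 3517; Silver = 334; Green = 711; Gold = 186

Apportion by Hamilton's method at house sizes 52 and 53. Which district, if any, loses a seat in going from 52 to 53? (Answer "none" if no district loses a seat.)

At 52 seats: Amber 19, Teal 25, Silver 2, Green 5, Gold 1.
At 53 seats: Amber 19, Teal 25, Silver 3, Green 5, Gold 1.
No district's allocation decreased.

none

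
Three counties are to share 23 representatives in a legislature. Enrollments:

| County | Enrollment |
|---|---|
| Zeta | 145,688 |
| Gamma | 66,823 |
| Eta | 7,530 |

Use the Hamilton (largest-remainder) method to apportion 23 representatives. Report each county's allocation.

Zeta 15; Gamma 7; Eta 1

Total 220041; standard divisor 220041/23 = 9567.
Standard quotas: Zeta 15.2282, Gamma 6.9847, Eta 0.7871.
Lower quotas: Zeta 15, Gamma 6, Eta 0 (sum 21, leaving 2 seats).
Remainders in descending order: Gamma 0.9847, Eta 0.7871, Zeta 0.2282.
Largest remainders: Gamma, Eta receive the extra seats.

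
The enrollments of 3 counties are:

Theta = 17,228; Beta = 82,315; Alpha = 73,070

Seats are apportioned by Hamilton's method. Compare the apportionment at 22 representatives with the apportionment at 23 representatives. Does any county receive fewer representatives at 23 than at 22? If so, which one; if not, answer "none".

none

At 22 seats: Theta 2, Beta 11, Alpha 9.
At 23 seats: Theta 2, Beta 11, Alpha 10.
No county's allocation decreased.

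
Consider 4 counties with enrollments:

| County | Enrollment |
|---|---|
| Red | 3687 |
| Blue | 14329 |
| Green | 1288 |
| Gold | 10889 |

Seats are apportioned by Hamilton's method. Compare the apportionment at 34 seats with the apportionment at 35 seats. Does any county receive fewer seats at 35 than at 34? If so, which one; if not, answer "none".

Green

At 34 seats: Red 4, Blue 16, Green 2, Gold 12.
At 35 seats: Red 4, Blue 17, Green 1, Gold 13.
Green drops from 2 to 1.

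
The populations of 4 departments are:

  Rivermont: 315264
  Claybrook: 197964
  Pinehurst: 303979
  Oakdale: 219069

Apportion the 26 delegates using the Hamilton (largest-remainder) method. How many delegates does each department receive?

Rivermont 8, Claybrook 5, Pinehurst 8, Oakdale 5

Total 1036276; standard divisor 1036276/26 ≈ 39856.769.
Standard quotas: Rivermont 7.9099, Claybrook 4.9669, Pinehurst 7.6268, Oakdale 5.4964.
Lower quotas: Rivermont 7, Claybrook 4, Pinehurst 7, Oakdale 5 (sum 23, leaving 3 seats).
Remainders in descending order: Claybrook 0.9669, Rivermont 0.9099, Pinehurst 0.6268, Oakdale 0.4964.
Largest remainders: Claybrook, Rivermont, Pinehurst receive the extra seats.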